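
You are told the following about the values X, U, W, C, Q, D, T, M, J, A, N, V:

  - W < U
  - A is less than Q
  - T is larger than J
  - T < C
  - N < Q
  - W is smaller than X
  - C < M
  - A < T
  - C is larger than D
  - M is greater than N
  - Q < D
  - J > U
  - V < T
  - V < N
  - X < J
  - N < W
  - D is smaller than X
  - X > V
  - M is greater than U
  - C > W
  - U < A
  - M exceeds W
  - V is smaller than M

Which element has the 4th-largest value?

Piecing the relations together gives one ordering: V < N < W < U < A < Q < D < X < J < T < C < M.
The 4th largest is J.

J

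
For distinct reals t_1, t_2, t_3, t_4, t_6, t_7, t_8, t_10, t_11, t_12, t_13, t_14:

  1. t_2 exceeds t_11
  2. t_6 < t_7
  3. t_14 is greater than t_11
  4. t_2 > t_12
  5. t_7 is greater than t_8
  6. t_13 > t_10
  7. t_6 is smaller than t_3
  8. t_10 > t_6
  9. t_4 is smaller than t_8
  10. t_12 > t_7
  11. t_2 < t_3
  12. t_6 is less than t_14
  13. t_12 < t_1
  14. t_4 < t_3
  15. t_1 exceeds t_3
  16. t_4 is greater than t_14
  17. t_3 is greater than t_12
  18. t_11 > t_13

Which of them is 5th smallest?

Chaining the given pairs: t_6 < t_10 < t_13 < t_11 < t_14 < t_4 < t_8 < t_7 < t_12 < t_2 < t_3 < t_1.
Counting 5 from the smallest end gives t_14.

t_14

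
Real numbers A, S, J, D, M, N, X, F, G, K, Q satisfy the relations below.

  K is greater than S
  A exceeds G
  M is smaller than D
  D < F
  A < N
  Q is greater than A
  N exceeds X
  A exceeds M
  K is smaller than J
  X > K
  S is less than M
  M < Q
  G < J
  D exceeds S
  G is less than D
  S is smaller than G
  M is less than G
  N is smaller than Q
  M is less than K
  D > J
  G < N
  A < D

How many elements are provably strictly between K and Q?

2

The relations place K below Q. An element lies strictly between them when it is forced above K and also forced below Q.
Above K: {J, D, F, X, N}. Below Q: {S, M, G, A, X, N}.
Intersection: {X, N} — 2.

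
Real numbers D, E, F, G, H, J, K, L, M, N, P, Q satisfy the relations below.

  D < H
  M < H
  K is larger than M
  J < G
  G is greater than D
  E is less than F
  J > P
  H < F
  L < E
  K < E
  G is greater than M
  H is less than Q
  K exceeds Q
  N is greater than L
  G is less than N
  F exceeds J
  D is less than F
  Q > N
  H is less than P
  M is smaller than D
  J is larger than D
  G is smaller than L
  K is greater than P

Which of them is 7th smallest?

Chaining the given pairs: M < D < H < P < J < G < L < N < Q < K < E < F.
The 7th smallest is L.

L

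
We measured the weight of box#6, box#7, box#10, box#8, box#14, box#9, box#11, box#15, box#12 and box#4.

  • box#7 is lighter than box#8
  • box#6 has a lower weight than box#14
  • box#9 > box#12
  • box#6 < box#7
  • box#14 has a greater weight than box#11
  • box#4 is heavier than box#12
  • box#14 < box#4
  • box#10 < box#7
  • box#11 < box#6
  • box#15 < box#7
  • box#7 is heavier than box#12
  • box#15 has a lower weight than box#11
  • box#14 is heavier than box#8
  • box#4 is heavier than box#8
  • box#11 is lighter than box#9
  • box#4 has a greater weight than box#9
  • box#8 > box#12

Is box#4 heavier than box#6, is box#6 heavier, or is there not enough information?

box#4

Chaining the given relations: box#6 < box#7 < box#8 < box#14 < box#4.
So box#4 is heavier.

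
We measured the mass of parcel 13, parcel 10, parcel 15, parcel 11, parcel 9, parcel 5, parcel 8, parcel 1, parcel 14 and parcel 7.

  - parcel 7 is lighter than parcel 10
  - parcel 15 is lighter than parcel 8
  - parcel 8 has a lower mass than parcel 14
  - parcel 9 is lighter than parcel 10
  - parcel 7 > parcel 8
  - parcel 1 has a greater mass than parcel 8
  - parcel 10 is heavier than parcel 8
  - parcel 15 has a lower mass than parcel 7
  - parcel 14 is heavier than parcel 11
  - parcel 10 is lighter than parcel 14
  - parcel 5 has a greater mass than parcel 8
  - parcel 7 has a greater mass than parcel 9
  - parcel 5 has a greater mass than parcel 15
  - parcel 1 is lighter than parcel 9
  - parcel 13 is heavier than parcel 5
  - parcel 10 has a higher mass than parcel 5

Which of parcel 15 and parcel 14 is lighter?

parcel 15

parcel 15 < parcel 8 < parcel 1 < parcel 9 < parcel 10 < parcel 14, by transitivity through parcel 8, parcel 1, parcel 9, parcel 10.
So parcel 15 < parcel 14; parcel 15 is the lighter of the two.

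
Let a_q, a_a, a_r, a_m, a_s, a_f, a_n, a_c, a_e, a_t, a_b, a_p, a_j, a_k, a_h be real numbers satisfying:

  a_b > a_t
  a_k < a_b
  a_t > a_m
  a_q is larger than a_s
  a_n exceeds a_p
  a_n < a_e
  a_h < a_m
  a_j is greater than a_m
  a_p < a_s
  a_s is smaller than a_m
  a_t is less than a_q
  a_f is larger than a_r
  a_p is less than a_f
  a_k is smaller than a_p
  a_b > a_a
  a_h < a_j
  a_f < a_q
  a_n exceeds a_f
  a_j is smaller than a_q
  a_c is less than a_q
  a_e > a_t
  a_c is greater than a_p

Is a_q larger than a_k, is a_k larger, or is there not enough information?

a_k < a_p and a_p < a_s give a_k < a_s.
Then a_s < a_m extends the chain to a_m.
Then a_m < a_t extends the chain to a_t.
Then a_t < a_q extends the chain to a_q.
So a_q is larger.

a_q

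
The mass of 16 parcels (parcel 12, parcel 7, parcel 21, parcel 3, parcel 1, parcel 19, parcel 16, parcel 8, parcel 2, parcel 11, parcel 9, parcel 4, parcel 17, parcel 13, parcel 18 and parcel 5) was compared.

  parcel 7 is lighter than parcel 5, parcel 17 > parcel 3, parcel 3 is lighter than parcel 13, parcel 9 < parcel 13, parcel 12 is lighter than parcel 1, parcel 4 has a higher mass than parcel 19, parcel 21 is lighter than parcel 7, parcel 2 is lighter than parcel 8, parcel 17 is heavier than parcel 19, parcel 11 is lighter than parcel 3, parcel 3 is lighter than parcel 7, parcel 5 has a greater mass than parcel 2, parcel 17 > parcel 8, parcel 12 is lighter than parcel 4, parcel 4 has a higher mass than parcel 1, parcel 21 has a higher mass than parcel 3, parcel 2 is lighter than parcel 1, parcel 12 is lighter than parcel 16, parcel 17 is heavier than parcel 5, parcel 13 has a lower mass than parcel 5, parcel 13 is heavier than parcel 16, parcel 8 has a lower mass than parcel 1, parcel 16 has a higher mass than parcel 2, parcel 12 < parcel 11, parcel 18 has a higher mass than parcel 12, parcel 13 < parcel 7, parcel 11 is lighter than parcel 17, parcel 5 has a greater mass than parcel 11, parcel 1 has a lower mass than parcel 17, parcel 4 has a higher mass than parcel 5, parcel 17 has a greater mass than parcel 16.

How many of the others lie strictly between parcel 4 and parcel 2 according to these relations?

Chaining upward from parcel 2 reaches: parcel 8, parcel 16, parcel 13, parcel 1, parcel 7, parcel 5, parcel 17.
Chaining downward from parcel 4 reaches: parcel 12, parcel 11, parcel 8, parcel 3, parcel 9, parcel 19, parcel 21, parcel 16, parcel 13, parcel 1, parcel 7, parcel 5.
Strictly between parcel 2 and parcel 4 are those in both lists: parcel 8, parcel 16, parcel 13, parcel 1, parcel 7, parcel 5 — 6 elements.

6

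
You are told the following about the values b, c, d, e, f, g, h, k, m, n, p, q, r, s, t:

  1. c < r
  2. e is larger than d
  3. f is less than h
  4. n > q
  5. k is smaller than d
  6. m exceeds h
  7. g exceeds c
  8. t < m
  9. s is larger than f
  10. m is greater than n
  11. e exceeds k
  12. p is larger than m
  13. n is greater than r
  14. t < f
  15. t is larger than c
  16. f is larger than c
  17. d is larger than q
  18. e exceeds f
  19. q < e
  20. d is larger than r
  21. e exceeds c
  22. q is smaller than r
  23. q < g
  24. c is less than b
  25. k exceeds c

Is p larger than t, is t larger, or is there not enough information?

t < f and f < h give t < h.
With h < m: t < f < h < m.
With m < p: t < f < h < m < p.
So p is larger.

p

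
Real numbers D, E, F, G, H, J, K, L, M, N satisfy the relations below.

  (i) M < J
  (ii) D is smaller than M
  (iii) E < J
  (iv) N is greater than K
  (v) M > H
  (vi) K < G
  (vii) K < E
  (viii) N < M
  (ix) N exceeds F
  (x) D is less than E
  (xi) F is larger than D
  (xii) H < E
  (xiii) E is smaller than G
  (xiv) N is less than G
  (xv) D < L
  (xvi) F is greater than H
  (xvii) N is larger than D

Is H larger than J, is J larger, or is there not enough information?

J

H < F and F < N give H < N.
With N < M: H < F < N < M.
Then M < J extends the chain to J.
So J is larger.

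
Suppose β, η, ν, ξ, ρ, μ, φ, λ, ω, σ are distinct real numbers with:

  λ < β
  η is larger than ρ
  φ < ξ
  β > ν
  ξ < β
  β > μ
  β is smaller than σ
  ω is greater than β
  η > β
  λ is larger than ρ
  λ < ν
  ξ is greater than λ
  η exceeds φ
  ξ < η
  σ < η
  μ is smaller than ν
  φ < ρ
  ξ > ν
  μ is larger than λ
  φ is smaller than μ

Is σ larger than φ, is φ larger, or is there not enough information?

σ

φ < ρ and ρ < λ give φ < λ.
Then λ < μ extends the chain to μ.
Then μ < ν extends the chain to ν.
With ν < ξ: φ < ρ < λ < μ < ν < ξ.
With ξ < β: φ < ρ < λ < μ < ν < ξ < β.
With β < σ: φ < ρ < λ < μ < ν < ξ < β < σ.
So σ is larger.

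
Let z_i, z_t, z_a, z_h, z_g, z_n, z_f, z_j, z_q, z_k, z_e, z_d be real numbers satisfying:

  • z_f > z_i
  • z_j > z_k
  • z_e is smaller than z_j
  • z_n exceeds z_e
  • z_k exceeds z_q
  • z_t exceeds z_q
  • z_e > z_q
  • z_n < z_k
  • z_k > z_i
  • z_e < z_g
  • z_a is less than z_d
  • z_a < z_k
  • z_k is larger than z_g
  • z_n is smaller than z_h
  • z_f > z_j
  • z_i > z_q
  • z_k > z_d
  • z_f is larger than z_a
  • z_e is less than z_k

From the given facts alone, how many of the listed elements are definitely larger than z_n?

4

From z_n the given relations immediately reach z_h, z_k.
From those, z_j — 3 in total.
From those, z_f — 4 in total.
Nothing else is reachable above z_n; 4 in all.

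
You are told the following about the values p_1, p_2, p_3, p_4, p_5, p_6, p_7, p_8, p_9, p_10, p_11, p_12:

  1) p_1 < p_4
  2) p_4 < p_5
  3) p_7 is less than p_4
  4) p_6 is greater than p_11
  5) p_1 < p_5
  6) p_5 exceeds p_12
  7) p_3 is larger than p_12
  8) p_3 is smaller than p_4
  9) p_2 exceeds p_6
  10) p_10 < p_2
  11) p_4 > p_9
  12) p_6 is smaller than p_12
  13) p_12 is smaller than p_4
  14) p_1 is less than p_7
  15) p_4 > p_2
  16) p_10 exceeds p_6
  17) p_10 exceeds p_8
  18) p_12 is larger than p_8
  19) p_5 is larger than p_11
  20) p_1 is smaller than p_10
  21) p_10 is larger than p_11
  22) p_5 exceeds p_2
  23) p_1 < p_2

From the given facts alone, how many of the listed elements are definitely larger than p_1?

5

Directly above p_1: p_7, p_10, p_2, p_4, p_5.
Nothing else is reachable above p_1; 5 in all.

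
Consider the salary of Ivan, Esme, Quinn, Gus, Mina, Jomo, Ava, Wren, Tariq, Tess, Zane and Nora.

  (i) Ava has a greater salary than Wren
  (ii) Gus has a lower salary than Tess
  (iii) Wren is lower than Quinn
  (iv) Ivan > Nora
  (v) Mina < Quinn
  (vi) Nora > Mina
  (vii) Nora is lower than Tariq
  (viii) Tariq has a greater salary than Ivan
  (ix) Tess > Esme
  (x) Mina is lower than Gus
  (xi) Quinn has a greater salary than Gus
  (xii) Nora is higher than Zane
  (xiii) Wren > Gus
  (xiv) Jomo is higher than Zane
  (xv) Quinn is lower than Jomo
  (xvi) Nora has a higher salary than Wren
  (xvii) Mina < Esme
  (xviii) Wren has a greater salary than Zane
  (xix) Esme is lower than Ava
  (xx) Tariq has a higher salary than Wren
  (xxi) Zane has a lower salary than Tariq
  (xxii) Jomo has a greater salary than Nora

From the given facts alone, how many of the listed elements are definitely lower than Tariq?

From Tariq the given relations immediately reach Zane, Wren, Nora, Ivan.
From those, Mina, Gus — 6 in total.
Nothing else is reachable below Tariq; 6 in all.

6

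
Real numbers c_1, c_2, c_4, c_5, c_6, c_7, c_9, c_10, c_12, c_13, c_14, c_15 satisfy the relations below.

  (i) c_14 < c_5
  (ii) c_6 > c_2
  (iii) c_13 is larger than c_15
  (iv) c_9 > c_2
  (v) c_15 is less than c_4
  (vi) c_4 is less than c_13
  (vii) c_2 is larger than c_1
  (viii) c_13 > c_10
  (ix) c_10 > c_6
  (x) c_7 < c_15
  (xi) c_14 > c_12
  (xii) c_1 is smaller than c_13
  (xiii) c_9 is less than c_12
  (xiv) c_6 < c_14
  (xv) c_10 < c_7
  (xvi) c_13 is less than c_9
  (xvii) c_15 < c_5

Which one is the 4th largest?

c_9

The consecutive relations fix a unique order: c_1 < c_2 < c_6 < c_10 < c_7 < c_15 < c_4 < c_13 < c_9 < c_12 < c_14 < c_5.
Counting 4 from the largest end gives c_9.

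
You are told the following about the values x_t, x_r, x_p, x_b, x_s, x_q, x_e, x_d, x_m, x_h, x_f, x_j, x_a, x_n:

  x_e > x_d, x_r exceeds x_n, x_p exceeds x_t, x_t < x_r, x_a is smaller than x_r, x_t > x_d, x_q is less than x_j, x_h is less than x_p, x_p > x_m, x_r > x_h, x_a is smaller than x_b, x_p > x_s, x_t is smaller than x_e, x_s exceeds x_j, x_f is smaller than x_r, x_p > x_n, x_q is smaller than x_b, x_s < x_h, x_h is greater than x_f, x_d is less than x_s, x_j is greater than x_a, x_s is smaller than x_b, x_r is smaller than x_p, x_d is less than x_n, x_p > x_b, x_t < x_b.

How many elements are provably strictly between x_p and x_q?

5

Chaining upward from x_q reaches: x_j, x_s, x_b, x_h, x_r.
Chaining downward from x_p reaches: x_a, x_d, x_j, x_t, x_s, x_m, x_f, x_b, x_h, x_n, x_r.
Strictly between x_q and x_p are those in both lists: x_j, x_s, x_b, x_h, x_r — 5 elements.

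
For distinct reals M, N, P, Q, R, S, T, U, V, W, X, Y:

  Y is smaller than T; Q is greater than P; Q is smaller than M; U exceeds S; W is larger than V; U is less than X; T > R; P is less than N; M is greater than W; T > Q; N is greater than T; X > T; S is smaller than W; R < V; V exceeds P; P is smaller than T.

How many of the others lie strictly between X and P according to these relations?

The relations place P below X. An element lies strictly between them when it is forced above P and also forced below X.
Above P: {V, Q, T, W, N, M}. Below X: {R, S, Y, Q, T, U}.
Intersection: {Q, T} — 2.

2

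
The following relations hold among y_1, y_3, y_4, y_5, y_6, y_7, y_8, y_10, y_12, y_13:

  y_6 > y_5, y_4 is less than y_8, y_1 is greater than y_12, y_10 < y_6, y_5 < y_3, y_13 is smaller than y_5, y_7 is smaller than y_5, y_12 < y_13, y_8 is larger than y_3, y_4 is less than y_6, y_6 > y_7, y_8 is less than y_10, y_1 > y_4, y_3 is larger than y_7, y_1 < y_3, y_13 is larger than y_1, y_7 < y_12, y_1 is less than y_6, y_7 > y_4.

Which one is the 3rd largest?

y_8

Piecing the relations together gives one ordering: y_4 < y_7 < y_12 < y_1 < y_13 < y_5 < y_3 < y_8 < y_10 < y_6.
The 3rd largest is y_8.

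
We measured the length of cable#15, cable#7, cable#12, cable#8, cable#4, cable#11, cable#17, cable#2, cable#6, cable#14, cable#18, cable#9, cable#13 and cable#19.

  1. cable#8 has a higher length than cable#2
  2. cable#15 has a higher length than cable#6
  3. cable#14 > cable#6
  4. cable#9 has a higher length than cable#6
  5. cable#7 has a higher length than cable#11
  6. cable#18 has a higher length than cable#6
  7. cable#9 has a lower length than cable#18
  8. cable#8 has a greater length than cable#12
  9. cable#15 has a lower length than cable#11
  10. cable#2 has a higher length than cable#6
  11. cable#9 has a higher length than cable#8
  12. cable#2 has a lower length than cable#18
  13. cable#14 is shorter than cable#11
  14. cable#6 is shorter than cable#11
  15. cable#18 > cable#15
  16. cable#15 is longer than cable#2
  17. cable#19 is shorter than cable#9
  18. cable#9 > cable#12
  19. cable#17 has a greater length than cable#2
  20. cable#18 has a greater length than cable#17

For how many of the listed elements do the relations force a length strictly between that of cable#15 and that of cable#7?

The relations place cable#15 below cable#7. An element lies strictly between them when it is forced above cable#15 and also forced below cable#7.
Above cable#15: {cable#11, cable#18}. Below cable#7: {cable#6, cable#2, cable#14, cable#11}.
Intersection: {cable#11} — 1.

1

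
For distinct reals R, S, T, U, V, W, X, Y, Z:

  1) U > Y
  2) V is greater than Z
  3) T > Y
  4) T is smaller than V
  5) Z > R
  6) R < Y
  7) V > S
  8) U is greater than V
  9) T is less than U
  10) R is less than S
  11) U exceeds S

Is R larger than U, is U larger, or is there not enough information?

The relevant relations are R < Y; Y < T; T < V; V < U.
Together: R < Y < T < V < U.
So U is larger.

U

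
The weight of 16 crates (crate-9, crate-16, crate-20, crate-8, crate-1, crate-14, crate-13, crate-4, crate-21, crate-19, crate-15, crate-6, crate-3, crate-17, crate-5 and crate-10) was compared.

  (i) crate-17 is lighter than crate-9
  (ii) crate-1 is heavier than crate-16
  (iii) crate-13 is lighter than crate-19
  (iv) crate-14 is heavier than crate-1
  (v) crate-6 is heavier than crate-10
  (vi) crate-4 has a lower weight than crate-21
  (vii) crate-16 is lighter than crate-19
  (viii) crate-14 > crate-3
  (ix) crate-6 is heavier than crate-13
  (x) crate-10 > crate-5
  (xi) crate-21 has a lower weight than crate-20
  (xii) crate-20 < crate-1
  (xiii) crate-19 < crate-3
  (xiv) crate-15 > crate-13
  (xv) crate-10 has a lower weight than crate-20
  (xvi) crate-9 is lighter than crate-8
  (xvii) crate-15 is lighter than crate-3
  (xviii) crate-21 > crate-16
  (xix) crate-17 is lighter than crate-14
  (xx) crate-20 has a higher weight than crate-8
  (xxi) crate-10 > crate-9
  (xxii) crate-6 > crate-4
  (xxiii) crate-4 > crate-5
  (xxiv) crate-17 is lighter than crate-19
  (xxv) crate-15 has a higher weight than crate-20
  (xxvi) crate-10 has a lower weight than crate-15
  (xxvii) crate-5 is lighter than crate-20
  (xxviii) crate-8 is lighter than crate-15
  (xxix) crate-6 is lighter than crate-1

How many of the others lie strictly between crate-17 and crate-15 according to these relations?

The relations place crate-17 below crate-15. An element lies strictly between them when it is forced above crate-17 and also forced below crate-15.
Above crate-17: {crate-9, crate-8, crate-10, crate-19, crate-20, crate-6, crate-3, crate-1, crate-14}. Below crate-15: {crate-16, crate-13, crate-5, crate-4, crate-9, crate-21, crate-8, crate-10, crate-20}.
Intersection: {crate-9, crate-8, crate-10, crate-20} — 4.

4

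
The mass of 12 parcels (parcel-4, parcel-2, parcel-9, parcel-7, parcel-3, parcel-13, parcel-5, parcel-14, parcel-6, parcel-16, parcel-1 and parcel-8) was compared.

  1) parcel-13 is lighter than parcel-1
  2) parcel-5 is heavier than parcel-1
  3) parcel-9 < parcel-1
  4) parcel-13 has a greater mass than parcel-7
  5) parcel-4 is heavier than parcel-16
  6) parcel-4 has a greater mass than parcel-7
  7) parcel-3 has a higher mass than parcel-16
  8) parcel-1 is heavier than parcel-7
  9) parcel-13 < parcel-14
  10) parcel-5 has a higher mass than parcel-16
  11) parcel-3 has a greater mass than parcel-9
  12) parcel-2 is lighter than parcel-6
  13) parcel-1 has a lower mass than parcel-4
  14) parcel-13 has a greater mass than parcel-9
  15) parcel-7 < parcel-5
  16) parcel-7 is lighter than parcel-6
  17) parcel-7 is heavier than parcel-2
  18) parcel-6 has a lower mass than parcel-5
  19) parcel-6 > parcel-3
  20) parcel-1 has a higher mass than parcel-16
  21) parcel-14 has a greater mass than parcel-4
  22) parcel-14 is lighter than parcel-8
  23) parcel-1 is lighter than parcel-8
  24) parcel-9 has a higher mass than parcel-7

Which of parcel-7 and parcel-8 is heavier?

parcel-7 < parcel-9 and parcel-9 < parcel-13 give parcel-7 < parcel-13.
Then parcel-13 < parcel-1 extends the chain to parcel-1.
Then parcel-1 < parcel-4 extends the chain to parcel-4.
Then parcel-4 < parcel-14 extends the chain to parcel-14.
With parcel-14 < parcel-8: parcel-7 < parcel-9 < parcel-13 < parcel-1 < parcel-4 < parcel-14 < parcel-8.
So parcel-7 < parcel-8; parcel-8 is the heavier of the two.

parcel-8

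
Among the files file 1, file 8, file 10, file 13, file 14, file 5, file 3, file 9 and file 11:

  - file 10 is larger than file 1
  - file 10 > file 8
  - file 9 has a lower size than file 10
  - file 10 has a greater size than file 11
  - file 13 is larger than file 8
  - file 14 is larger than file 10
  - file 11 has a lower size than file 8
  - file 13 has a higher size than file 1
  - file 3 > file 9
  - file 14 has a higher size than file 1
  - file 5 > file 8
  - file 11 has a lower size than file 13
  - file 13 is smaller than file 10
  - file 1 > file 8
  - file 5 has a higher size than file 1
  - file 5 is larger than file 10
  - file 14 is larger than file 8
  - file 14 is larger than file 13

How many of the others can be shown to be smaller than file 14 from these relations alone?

6

From file 14 the given relations immediately reach file 8, file 1, file 13, file 10.
From those, file 11, file 9 — 6 in total.
No other element is forced below file 14 by the given relations, so the count is 6.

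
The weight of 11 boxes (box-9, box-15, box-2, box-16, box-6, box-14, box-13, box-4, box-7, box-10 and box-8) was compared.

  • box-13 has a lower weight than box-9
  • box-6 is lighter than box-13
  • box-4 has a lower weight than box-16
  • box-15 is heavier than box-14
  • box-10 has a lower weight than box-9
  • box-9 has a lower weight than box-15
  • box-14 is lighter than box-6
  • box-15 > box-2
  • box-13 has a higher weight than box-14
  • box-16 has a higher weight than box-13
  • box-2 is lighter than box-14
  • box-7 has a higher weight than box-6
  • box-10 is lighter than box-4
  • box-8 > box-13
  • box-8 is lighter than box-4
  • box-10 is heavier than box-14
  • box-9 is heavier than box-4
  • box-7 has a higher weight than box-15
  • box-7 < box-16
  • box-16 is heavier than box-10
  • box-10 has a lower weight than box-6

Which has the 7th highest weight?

Chaining the given pairs: box-2 < box-14 < box-10 < box-6 < box-13 < box-8 < box-4 < box-9 < box-15 < box-7 < box-16.
The 7th largest is box-13.

box-13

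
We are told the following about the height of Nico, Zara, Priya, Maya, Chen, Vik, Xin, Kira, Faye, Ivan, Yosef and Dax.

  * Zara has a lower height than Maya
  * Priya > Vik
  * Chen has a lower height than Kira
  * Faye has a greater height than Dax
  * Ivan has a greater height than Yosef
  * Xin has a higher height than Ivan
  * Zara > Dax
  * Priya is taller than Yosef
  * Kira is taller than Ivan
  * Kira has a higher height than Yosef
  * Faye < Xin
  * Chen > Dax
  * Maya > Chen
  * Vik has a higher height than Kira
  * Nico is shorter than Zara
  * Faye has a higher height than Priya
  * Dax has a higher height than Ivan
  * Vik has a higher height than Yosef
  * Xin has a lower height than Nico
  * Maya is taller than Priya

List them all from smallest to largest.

Yosef < Ivan < Dax < Chen < Kira < Vik < Priya < Faye < Xin < Nico < Zara < Maya

Each adjacent pair is fixed by a given relation: Yosef < Ivan; Ivan < Dax; Dax < Chen; Chen < Kira; Kira < Vik; Vik < Priya; Priya < Faye; Faye < Xin; Xin < Nico; Nico < Zara; Zara < Maya. Chaining them end to end gives the full order.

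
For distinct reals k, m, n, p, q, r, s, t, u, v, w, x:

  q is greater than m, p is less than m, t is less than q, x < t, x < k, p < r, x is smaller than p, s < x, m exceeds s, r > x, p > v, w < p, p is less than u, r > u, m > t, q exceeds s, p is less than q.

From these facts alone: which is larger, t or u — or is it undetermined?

Following every chain through u: above u we get r; below u we get v, s, w, x, p.
t is not reached, and no chain runs the other way from t to u.
So the given relations leave the order of u and t undetermined.

undetermined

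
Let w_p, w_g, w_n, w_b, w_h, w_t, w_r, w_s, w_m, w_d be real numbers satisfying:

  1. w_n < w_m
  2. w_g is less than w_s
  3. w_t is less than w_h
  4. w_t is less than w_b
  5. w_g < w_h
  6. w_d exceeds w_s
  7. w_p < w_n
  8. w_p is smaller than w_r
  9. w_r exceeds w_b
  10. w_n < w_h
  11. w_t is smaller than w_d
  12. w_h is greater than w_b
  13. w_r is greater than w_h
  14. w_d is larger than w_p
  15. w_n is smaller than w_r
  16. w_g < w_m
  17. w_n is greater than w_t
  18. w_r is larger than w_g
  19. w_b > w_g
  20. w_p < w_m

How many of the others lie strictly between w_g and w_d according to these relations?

Chaining upward from w_g reaches: w_s, w_b, w_m, w_h, w_r.
Chaining downward from w_d reaches: w_p, w_t, w_s.
Strictly between w_g and w_d are those in both lists: w_s — 1 element.

1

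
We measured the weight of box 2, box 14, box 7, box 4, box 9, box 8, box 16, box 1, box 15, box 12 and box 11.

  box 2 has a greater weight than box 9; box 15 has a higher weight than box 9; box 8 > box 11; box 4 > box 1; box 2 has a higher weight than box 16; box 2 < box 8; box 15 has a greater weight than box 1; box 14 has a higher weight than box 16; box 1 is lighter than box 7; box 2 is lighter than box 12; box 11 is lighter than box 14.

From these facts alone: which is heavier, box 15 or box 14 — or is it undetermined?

Following every chain through box 14: below box 14 we get box 11, box 16.
box 15 is not reached, and no chain runs the other way from box 15 to box 14.
So the given relations leave the order of box 14 and box 15 undetermined.

undetermined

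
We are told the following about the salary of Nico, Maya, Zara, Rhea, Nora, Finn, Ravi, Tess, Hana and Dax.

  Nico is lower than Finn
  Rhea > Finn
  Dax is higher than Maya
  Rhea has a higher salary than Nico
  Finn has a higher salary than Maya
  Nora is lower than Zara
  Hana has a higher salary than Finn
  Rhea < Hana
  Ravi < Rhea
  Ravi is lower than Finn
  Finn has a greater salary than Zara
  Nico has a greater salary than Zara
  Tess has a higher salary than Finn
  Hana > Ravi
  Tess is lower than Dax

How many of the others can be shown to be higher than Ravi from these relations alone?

From Ravi the given relations immediately reach Finn, Rhea, Hana.
From those, Tess — 4 in total.
From those, Dax — 5 in total.
Nothing else is reachable above Ravi; 5 in all.

5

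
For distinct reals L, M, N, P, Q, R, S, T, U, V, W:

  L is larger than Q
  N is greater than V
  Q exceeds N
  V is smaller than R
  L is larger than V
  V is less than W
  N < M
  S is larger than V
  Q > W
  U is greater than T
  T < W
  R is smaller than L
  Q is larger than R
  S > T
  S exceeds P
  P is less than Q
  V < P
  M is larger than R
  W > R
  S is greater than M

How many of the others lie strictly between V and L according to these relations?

Chaining upward from V reaches: R, N, P, M, W, Q, S.
Chaining downward from L reaches: R, T, N, P, W, Q.
Strictly between V and L are those in both lists: R, N, P, W, Q — 5 elements.

5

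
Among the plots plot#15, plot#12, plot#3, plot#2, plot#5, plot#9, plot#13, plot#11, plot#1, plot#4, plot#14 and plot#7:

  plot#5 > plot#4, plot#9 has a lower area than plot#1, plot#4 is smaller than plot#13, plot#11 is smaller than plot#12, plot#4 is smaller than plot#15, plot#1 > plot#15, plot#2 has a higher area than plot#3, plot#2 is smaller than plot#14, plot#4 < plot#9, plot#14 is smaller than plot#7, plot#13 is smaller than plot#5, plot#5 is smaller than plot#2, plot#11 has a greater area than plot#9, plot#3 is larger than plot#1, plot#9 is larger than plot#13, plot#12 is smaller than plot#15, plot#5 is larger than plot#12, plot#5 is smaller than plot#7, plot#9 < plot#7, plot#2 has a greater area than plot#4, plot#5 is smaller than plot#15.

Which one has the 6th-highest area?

Piecing the relations together gives one ordering: plot#4 < plot#13 < plot#9 < plot#11 < plot#12 < plot#5 < plot#15 < plot#1 < plot#3 < plot#2 < plot#14 < plot#7.
The 6th largest is plot#15.

plot#15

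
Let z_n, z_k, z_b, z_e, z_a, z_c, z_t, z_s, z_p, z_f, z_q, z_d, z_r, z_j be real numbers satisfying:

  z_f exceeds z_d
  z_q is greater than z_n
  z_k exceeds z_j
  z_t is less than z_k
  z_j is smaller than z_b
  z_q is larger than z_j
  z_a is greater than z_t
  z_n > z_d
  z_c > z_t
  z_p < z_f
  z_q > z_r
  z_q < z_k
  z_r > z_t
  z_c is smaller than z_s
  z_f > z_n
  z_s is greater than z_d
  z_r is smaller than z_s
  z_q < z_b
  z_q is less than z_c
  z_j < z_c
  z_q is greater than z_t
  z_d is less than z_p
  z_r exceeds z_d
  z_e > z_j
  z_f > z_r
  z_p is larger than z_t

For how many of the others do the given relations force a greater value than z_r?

6

Directly above z_r: z_q, z_f, z_s.
One step further: z_c, z_b, z_k (6 so far).
No other element is forced above z_r by the given relations, so the count is 6.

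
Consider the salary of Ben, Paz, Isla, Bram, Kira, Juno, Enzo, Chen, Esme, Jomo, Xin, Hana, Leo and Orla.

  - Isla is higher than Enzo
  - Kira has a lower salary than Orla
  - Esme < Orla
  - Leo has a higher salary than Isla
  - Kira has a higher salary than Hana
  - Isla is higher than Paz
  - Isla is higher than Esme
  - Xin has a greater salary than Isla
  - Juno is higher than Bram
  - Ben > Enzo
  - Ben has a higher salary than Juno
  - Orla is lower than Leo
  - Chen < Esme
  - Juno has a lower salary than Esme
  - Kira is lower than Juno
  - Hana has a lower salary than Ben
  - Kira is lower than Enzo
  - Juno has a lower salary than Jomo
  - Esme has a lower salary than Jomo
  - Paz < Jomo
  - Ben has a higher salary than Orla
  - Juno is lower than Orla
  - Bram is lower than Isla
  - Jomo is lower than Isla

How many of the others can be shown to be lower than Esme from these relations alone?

5

From Esme the given relations immediately reach Juno, Chen.
From those, Bram, Kira — 4 in total.
From those, Hana — 5 in total.
No other element is forced below Esme by the given relations, so the count is 5.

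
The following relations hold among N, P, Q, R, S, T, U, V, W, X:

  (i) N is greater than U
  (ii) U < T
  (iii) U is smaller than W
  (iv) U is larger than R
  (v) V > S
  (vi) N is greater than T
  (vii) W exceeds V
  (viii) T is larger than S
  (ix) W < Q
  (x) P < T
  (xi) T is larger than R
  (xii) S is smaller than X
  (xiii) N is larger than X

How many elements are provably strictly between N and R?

Chaining upward from R reaches: U, W, T, Q.
Chaining downward from N reaches: U, S, P, X, T.
Strictly between R and N are those in both lists: U, T — 2 elements.

2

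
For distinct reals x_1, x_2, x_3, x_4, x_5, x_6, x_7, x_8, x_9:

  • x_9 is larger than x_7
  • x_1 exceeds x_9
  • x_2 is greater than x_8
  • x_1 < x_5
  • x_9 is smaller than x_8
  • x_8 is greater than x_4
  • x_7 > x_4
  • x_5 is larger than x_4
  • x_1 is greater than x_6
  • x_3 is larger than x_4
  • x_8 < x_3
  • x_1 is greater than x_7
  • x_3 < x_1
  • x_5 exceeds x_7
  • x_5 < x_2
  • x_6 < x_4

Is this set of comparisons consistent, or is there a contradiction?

The single ordering x_6 < x_4 < x_7 < x_9 < x_8 < x_3 < x_1 < x_5 < x_2 satisfies every listed relation, so no contradiction arises.

consistent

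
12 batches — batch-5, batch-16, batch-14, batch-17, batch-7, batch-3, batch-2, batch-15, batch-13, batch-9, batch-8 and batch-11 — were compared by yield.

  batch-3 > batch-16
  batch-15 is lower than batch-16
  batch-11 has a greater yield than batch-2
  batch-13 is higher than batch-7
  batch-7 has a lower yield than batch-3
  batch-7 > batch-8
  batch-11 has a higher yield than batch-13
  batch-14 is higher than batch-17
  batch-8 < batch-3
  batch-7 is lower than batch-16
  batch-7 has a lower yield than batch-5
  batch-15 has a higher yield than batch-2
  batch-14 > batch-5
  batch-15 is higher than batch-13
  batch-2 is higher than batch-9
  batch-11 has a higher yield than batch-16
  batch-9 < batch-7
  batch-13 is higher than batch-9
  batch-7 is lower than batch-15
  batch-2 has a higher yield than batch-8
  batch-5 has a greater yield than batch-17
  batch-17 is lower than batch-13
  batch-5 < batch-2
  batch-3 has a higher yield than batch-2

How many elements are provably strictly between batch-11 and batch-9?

The relations place batch-9 below batch-11. An element lies strictly between them when it is forced above batch-9 and also forced below batch-11.
Above batch-9: {batch-7, batch-13, batch-5, batch-2, batch-15, batch-16, batch-3, batch-14}. Below batch-11: {batch-17, batch-8, batch-7, batch-13, batch-5, batch-2, batch-15, batch-16}.
Intersection: {batch-7, batch-13, batch-5, batch-2, batch-15, batch-16} — 6.

6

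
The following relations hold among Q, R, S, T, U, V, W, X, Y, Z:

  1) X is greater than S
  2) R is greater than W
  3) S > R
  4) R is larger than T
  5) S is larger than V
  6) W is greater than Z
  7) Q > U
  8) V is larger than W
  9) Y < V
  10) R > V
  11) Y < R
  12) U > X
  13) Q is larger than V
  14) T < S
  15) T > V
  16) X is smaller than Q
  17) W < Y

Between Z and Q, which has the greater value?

Q

Following the relations from Z: Z < W < Y < V < T < S < X < Q.
So Z < Q; Q is the larger of the two.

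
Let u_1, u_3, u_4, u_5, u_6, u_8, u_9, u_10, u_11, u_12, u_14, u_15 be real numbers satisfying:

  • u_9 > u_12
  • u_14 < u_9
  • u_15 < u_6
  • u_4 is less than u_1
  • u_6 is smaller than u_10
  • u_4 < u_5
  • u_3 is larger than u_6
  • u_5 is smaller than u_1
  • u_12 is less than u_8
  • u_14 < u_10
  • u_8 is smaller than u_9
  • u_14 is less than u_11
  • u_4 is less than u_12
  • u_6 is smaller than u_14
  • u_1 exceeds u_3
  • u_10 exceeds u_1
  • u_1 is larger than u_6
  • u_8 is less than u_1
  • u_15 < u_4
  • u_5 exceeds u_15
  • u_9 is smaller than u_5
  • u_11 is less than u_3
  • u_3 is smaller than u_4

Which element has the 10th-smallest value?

u_5

Piecing the relations together gives one ordering: u_15 < u_6 < u_14 < u_11 < u_3 < u_4 < u_12 < u_8 < u_9 < u_5 < u_1 < u_10.
Counting 10 from the smallest end gives u_5.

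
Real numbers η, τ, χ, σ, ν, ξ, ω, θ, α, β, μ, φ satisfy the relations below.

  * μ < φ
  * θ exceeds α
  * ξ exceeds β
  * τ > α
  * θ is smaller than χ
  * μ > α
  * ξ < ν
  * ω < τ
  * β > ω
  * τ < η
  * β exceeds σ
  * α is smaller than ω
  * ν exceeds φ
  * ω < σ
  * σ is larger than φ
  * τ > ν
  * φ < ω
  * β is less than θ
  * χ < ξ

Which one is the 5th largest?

The consecutive relations fix a unique order: α < μ < φ < ω < σ < β < θ < χ < ξ < ν < τ < η.
The 5th largest is χ.

χ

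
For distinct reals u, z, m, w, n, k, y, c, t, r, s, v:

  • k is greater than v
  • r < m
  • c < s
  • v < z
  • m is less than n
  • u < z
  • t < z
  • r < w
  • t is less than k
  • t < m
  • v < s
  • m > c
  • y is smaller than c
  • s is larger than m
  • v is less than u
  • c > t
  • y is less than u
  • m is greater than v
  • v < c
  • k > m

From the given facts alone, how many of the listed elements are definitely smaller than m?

Directly below m: v, t, r, c.
One step further: y (5 so far).
Nothing else is reachable below m; 5 in all.

5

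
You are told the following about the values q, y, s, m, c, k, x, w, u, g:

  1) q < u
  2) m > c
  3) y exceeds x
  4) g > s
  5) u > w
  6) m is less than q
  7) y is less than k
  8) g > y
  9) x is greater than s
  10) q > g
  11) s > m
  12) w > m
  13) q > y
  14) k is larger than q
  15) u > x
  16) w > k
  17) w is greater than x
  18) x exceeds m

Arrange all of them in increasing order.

Nothing is placed below c, so it is least; from there c < m; m < s; s < x; x < y; y < g; g < q; q < k; k < w; w < u, each given directly.

c < m < s < x < y < g < q < k < w < u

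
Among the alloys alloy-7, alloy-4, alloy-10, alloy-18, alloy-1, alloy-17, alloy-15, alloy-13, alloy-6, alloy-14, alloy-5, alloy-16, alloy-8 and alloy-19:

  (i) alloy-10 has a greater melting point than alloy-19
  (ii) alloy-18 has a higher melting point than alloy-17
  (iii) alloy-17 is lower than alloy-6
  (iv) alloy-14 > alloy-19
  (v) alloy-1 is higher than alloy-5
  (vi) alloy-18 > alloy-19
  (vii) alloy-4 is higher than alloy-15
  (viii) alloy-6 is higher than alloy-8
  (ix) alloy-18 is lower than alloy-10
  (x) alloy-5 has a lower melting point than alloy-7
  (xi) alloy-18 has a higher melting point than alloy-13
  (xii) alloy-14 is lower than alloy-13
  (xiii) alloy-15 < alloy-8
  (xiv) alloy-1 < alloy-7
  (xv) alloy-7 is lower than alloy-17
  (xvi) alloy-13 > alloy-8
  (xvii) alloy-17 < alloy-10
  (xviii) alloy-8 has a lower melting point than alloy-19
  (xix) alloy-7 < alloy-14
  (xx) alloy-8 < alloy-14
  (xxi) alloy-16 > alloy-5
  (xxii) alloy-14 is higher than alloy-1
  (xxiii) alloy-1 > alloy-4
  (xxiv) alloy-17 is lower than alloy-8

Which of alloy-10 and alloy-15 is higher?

Chaining the given relations: alloy-15 < alloy-4 < alloy-1 < alloy-7 < alloy-17 < alloy-8 < alloy-19 < alloy-14 < alloy-13 < alloy-18 < alloy-10.
So alloy-15 < alloy-10; alloy-10 is the higher of the two.

alloy-10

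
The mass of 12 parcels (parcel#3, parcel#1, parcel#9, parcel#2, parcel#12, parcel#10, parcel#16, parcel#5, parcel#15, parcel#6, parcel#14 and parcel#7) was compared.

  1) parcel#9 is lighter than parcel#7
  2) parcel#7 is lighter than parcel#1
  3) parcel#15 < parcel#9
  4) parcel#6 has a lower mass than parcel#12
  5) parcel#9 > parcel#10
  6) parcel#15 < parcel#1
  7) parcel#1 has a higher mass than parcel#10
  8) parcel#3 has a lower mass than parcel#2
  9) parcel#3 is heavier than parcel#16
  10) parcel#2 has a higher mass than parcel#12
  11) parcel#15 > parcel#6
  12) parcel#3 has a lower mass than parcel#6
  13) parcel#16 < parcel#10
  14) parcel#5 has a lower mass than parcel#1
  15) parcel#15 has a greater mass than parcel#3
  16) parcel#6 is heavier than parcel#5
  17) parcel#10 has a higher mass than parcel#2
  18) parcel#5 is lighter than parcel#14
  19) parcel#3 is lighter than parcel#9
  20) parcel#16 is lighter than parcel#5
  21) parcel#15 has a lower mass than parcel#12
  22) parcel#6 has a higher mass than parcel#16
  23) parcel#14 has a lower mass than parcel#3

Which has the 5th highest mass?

parcel#2

The consecutive relations fix a unique order: parcel#16 < parcel#5 < parcel#14 < parcel#3 < parcel#6 < parcel#15 < parcel#12 < parcel#2 < parcel#10 < parcel#9 < parcel#7 < parcel#1.
The 5th largest is parcel#2.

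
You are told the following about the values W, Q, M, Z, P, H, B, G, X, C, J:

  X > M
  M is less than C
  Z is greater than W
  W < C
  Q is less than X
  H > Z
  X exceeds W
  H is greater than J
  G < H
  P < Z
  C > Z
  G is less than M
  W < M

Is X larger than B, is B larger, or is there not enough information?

Following every chain through X: below X we get G, W, M, Q.
B is not reached, and no chain runs the other way from B to X.
So the given relations leave the order of X and B undetermined.

undetermined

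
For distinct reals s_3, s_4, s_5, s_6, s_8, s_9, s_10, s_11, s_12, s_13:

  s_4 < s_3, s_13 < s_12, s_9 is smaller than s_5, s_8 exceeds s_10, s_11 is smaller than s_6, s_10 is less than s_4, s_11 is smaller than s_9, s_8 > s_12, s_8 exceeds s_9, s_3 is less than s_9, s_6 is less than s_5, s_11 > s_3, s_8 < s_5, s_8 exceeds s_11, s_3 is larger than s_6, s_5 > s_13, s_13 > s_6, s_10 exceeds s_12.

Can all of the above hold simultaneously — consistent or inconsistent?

inconsistent

We have s_3 < s_11 stated directly, yet also s_11 < s_6 < s_13 < s_12 < s_10 < s_4 < s_3 by chaining the others — so s_11 < s_3. Contradiction.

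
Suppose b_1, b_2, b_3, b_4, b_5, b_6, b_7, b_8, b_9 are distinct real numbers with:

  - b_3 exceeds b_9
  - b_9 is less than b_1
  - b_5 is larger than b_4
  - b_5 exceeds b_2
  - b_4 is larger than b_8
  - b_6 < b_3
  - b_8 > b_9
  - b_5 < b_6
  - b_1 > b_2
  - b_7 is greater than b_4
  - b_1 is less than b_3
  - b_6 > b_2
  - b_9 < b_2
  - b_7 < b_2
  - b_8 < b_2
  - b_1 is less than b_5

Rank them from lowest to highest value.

b_9 < b_8 < b_4 < b_7 < b_2 < b_1 < b_5 < b_6 < b_3

Nothing is placed below b_9, so it is least; from there b_9 < b_8; b_8 < b_4; b_4 < b_7; b_7 < b_2; b_2 < b_1; b_1 < b_5; b_5 < b_6; b_6 < b_3, each given directly.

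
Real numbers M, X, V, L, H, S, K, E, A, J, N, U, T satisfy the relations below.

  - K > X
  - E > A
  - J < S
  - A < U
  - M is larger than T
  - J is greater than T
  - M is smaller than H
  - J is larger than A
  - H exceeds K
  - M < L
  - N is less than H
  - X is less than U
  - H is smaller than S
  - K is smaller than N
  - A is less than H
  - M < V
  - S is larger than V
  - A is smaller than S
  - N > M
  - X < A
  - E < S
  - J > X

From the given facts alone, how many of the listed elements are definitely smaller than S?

Directly below S: A, J, H, V, E.
One step further: X, T, K, M, N (10 so far).
No other element is forced below S by the given relations, so the count is 10.

10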